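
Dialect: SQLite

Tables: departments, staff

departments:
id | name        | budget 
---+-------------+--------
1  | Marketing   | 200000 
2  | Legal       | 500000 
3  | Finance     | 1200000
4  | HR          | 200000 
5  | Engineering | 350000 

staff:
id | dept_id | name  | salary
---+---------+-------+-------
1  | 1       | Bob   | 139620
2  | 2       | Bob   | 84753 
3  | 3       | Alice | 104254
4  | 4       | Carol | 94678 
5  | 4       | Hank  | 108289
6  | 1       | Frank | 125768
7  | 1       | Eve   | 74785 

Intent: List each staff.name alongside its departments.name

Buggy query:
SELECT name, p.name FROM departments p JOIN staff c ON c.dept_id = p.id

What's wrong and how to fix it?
Bug: 'name' exists in both joined tables, so the database can't tell which one is meant

Fix: Prefix ambiguous columns with the table alias

Corrected query:
SELECT c.name, p.name FROM departments p JOIN staff c ON c.dept_id = p.id

Result:
name  | name     
------+----------
Bob   | Marketing
Bob   | Legal    
Alice | Finance  
Carol | HR       
Hank  | HR       
Frank | Marketing
Eve   | Marketing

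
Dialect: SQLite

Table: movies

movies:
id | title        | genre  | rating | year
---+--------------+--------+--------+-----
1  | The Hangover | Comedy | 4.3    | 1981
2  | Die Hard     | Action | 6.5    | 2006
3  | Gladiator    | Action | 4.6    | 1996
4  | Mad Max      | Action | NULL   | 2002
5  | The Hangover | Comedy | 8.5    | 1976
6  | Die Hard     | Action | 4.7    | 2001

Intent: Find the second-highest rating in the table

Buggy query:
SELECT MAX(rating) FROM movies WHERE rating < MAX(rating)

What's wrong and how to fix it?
Bug: MAX(rating) on the right of the comparison is an aggregate-in-WHERE error

Fix: Put the inner MAX in a scalar subquery

Corrected query:
SELECT MAX(rating) FROM movies WHERE rating < (SELECT MAX(rating) FROM movies)

Result:
MAX(rating)
-----------
6.5        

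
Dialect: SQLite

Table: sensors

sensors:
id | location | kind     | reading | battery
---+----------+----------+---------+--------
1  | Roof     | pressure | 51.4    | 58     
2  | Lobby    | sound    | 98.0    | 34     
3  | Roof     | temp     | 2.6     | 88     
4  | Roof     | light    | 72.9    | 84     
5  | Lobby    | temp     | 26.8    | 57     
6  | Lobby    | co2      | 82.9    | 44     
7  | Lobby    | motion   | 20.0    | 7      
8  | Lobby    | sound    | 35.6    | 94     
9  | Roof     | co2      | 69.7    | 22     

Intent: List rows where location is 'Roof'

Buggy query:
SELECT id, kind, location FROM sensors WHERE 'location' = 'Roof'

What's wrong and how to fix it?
Bug: Single quotes denote string literals in SQL; the column name is being compared as a constant string

Fix: Remove the quotes around the column name (or use double quotes for an identifier)

Corrected query:
SELECT id, kind, location FROM sensors WHERE location = 'Roof'

Result:
id | kind     | location
---+----------+---------
1  | pressure | Roof    
3  | temp     | Roof    
4  | light    | Roof    
9  | co2      | Roof    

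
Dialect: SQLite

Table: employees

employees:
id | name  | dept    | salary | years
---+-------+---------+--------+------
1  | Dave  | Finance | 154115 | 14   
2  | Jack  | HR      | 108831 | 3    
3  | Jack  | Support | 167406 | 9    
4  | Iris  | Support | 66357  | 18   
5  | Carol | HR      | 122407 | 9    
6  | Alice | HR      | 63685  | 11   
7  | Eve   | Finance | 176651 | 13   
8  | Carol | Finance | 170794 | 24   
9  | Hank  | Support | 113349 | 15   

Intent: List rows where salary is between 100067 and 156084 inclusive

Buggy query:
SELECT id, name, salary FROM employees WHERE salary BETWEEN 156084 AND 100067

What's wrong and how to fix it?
Bug: The bounds are reversed; BETWEEN a AND b requires a <= b to match anything

Fix: Swap the bounds so the smaller value comes first

Corrected query:
SELECT id, name, salary FROM employees WHERE salary BETWEEN 100067 AND 156084

Result:
id | name  | salary
---+-------+-------
1  | Dave  | 154115
2  | Jack  | 108831
5  | Carol | 122407
9  | Hank  | 113349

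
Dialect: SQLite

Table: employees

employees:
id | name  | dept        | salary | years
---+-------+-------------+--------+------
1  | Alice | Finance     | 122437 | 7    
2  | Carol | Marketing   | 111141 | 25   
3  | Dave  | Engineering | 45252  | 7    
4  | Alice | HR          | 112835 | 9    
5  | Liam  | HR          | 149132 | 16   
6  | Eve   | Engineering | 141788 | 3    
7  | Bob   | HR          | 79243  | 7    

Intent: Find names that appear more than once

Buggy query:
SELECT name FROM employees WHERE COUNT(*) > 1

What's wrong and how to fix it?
Bug: WHERE can't reference COUNT(*); aggregates are computed after WHERE

Fix: Group first, then use HAVING for the count condition

Corrected query:
SELECT name FROM employees GROUP BY name HAVING COUNT(*) > 1

Result:
name 
-----
Alice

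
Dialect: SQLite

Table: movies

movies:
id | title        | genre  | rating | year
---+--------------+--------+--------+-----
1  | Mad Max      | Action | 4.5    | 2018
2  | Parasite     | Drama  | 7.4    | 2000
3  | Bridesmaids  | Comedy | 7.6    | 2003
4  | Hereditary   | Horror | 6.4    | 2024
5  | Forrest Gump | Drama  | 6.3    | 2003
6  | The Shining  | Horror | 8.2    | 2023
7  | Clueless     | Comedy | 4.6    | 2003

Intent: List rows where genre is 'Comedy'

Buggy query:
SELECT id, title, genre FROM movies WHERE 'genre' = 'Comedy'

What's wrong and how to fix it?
Bug: Single quotes denote string literals in SQL; the column name is being compared as a constant string

Fix: Remove the quotes around the column name (or use double quotes for an identifier)

Corrected query:
SELECT id, title, genre FROM movies WHERE genre = 'Comedy'

Result:
id | title       | genre 
---+-------------+-------
3  | Bridesmaids | Comedy
7  | Clueless    | Comedy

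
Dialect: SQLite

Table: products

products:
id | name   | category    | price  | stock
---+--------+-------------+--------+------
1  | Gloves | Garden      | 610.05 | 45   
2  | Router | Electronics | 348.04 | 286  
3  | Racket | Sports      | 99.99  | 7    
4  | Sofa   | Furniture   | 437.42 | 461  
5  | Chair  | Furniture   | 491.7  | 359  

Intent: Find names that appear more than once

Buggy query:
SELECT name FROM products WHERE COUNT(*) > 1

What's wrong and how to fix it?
Bug: WHERE can't reference COUNT(*); aggregates are computed after WHERE

Fix: GROUP BY name, then filter groups with HAVING COUNT(*) > 1

Corrected query:
SELECT name FROM products GROUP BY name HAVING COUNT(*) > 1

Result:
(no rows)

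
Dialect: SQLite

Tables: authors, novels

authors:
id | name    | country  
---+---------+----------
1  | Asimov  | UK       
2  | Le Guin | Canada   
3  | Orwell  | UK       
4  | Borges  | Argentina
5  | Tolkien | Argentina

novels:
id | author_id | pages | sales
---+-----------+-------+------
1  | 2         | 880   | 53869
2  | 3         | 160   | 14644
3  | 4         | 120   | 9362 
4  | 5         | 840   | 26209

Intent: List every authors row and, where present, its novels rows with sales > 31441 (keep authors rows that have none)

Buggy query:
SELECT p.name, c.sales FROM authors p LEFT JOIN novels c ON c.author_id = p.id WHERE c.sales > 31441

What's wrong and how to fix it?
Bug: Filtering c.sales in WHERE discards the NULL rows produced by LEFT JOIN, turning it into an inner join

Fix: Move the right-table condition into the ON clause so unmatched parents are kept

Corrected query:
SELECT p.name, c.sales FROM authors p LEFT JOIN novels c ON c.author_id = p.id AND c.sales > 31441

Result:
name    | sales
--------+------
Asimov  | NULL 
Le Guin | 53869
Orwell  | NULL 
Borges  | NULL 
Tolkien | NULL 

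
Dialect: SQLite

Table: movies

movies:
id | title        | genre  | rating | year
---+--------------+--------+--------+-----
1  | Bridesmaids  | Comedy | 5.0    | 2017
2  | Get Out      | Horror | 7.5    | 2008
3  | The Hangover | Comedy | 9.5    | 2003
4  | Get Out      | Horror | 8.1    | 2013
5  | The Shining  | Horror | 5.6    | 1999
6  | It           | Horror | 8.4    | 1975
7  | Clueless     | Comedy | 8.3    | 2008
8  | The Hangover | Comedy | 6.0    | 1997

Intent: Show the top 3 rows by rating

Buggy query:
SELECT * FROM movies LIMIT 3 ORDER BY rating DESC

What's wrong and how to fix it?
Bug: ORDER BY cannot follow LIMIT; LIMIT is the final clause

Fix: Swap the clauses: ORDER BY first, then LIMIT

Corrected query:
SELECT * FROM movies ORDER BY rating DESC LIMIT 3

Result:
id | title        | genre  | rating | year
---+--------------+--------+--------+-----
3  | The Hangover | Comedy | 9.5    | 2003
6  | It           | Horror | 8.4    | 1975
7  | Clueless     | Comedy | 8.3    | 2008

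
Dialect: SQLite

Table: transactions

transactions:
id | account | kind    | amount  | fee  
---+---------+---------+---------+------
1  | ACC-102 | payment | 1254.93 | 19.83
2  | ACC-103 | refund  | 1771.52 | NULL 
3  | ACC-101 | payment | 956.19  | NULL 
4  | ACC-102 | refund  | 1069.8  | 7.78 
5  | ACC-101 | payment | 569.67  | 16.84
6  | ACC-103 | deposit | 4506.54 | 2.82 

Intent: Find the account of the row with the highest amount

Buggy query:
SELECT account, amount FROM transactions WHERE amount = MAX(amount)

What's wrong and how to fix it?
Bug: WHERE is evaluated per row; an aggregate over the whole table isn't defined there

Fix: Wrap MAX in a scalar subquery so WHERE compares against a single value

Corrected query:
SELECT account, amount FROM transactions WHERE amount = (SELECT MAX(amount) FROM transactions)

Result:
account | amount 
--------+--------
ACC-103 | 4506.54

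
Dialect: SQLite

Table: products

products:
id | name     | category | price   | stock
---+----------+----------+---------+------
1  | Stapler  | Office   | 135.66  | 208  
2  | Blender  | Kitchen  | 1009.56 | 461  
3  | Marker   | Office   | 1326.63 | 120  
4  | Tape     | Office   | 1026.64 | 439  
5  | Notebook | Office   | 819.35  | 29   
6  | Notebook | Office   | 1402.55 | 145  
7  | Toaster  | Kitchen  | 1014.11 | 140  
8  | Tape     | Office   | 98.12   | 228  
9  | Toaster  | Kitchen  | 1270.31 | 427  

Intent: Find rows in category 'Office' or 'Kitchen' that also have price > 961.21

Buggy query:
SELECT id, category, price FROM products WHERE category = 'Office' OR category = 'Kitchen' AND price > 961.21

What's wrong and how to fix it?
Bug: Without parentheses, AND is evaluated before OR, so the price filter only applies to the 'Kitchen' branch

Fix: Group the OR with parentheses (or use IN), then AND the threshold

Corrected query:
SELECT id, category, price FROM products WHERE (category = 'Office' OR category = 'Kitchen') AND price > 961.21

Result:
id | category | price  
---+----------+--------
2  | Kitchen  | 1009.56
3  | Office   | 1326.63
4  | Office   | 1026.64
6  | Office   | 1402.55
7  | Kitchen  | 1014.11
9  | Kitchen  | 1270.31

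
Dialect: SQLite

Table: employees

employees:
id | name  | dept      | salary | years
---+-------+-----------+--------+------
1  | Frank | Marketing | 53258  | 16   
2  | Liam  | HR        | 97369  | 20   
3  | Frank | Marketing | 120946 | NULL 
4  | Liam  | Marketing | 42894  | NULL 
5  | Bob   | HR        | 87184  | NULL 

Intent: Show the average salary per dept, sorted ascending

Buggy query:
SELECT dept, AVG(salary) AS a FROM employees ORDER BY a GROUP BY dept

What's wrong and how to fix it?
Bug: ORDER BY appears before GROUP BY; SQL clause order requires GROUP BY first

Fix: Move ORDER BY to the end, after GROUP BY

Corrected query:
SELECT dept, AVG(salary) AS a FROM employees GROUP BY dept ORDER BY a

Result:
dept      | a      
----------+--------
Marketing | 72366  
HR        | 92276.5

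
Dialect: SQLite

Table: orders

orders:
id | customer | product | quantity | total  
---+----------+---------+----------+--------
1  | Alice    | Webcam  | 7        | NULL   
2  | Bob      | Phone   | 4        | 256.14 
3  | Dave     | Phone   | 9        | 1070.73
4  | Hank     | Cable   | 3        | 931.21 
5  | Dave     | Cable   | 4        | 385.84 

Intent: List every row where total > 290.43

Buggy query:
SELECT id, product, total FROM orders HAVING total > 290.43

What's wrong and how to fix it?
Bug: This is a non-aggregate query (no GROUP BY, no aggregates), so in SQLite the HAVING clause is invalid here; a row-level condition belongs in WHERE

Fix: Use WHERE for row-level filtering

Corrected query:
SELECT id, product, total FROM orders WHERE total > 290.43

Result:
id | product | total  
---+---------+--------
3  | Phone   | 1070.73
4  | Cable   | 931.21 
5  | Cable   | 385.84 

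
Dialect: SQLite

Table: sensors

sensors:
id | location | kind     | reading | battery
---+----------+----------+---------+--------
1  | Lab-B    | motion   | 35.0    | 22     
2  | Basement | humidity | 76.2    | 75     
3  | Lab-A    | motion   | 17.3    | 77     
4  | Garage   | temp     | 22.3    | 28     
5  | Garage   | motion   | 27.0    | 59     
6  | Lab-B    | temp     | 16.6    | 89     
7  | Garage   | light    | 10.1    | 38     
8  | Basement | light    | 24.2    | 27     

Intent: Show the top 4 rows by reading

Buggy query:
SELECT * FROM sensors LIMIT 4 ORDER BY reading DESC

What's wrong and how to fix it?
Bug: ORDER BY cannot follow LIMIT; LIMIT is the final clause

Fix: Swap the clauses: ORDER BY first, then LIMIT

Corrected query:
SELECT * FROM sensors ORDER BY reading DESC LIMIT 4

Result:
id | location | kind     | reading | battery
---+----------+----------+---------+--------
2  | Basement | humidity | 76.2    | 75     
1  | Lab-B    | motion   | 35      | 22     
5  | Garage   | motion   | 27      | 59     
8  | Basement | light    | 24.2    | 27     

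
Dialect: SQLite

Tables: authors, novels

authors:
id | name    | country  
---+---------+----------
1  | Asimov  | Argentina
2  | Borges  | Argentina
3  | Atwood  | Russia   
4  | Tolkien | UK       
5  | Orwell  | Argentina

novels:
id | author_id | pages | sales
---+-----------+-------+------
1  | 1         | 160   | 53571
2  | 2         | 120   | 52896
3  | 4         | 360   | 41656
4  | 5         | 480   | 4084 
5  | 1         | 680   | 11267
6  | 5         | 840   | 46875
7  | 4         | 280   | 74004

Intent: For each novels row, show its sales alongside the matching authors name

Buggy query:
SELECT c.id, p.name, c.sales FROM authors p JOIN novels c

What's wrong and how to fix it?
Bug: JOIN with no ON clause produces a cartesian product; every novels row pairs with every authors row

Fix: Specify the join condition linking the foreign key to the parent id

Corrected query:
SELECT c.id, p.name, c.sales FROM authors p JOIN novels c ON c.author_id = p.id

Result:
id | name    | sales
---+---------+------
1  | Asimov  | 53571
2  | Borges  | 52896
3  | Tolkien | 41656
4  | Orwell  | 4084 
5  | Asimov  | 11267
6  | Orwell  | 46875
7  | Tolkien | 74004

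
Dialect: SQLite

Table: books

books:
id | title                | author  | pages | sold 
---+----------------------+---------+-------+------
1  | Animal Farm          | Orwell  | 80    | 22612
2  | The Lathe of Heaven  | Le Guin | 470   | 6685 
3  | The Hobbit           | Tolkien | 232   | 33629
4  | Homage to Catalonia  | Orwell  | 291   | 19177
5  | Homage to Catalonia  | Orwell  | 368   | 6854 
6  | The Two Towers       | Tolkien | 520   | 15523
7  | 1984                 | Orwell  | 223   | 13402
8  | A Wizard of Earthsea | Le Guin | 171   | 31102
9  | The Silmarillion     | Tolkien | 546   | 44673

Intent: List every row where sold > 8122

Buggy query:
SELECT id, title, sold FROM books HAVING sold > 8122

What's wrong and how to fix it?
Bug: HAVING filters the output of aggregation, but this query has no GROUP BY and no aggregate functions, so SQLite rejects it (HAVING clause on a non-aggregate query); the condition here is per row

Fix: Use WHERE for row-level filtering

Corrected query:
SELECT id, title, sold FROM books WHERE sold > 8122

Result:
id | title                | sold 
---+----------------------+------
1  | Animal Farm          | 22612
3  | The Hobbit           | 33629
4  | Homage to Catalonia  | 19177
6  | The Two Towers       | 15523
7  | 1984                 | 13402
8  | A Wizard of Earthsea | 31102
9  | The Silmarillion     | 44673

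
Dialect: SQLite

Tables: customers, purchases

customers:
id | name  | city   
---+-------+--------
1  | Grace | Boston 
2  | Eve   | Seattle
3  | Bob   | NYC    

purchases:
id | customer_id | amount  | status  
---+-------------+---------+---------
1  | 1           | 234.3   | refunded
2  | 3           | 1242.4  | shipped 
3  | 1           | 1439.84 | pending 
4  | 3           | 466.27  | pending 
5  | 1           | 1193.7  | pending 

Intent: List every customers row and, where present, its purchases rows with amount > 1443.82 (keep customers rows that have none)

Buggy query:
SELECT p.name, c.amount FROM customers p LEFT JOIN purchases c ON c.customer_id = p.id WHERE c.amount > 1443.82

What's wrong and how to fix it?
Bug: Filtering c.amount in WHERE discards the NULL rows produced by LEFT JOIN, turning it into an inner join

Fix: Move the right-table condition into the ON clause so unmatched parents are kept

Corrected query:
SELECT p.name, c.amount FROM customers p LEFT JOIN purchases c ON c.customer_id = p.id AND c.amount > 1443.82

Result:
name  | amount
------+-------
Grace | NULL  
Eve   | NULL  
Bob   | NULL  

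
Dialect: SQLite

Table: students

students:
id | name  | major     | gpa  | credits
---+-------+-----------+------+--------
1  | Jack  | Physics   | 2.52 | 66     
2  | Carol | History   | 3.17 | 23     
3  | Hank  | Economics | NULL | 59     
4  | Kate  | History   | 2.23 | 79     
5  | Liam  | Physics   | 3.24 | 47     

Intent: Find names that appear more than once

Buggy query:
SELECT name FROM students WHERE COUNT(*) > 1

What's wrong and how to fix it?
Bug: COUNT(*) is an aggregate and cannot be used in WHERE

Fix: GROUP BY name, then filter groups with HAVING COUNT(*) > 1

Corrected query:
SELECT name FROM students GROUP BY name HAVING COUNT(*) > 1

Result:
(no rows)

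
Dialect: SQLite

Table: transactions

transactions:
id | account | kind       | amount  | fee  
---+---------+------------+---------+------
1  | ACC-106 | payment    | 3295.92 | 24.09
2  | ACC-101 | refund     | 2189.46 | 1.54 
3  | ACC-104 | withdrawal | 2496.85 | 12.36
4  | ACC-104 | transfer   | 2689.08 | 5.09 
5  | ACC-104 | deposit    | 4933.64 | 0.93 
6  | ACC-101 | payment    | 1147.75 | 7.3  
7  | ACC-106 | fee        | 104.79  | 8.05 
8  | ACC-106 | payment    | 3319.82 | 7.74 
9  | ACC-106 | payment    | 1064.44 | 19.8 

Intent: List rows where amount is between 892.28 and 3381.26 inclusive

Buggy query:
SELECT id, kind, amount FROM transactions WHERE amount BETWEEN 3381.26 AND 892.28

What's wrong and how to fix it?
Bug: BETWEEN expects the lower bound first; with 3381.26 AND 892.28 the range is empty

Fix: Write BETWEEN 892.28 AND 3381.26

Corrected query:
SELECT id, kind, amount FROM transactions WHERE amount BETWEEN 892.28 AND 3381.26

Result:
id | kind       | amount 
---+------------+--------
1  | payment    | 3295.92
2  | refund     | 2189.46
3  | withdrawal | 2496.85
4  | transfer   | 2689.08
6  | payment    | 1147.75
8  | payment    | 3319.82
9  | payment    | 1064.44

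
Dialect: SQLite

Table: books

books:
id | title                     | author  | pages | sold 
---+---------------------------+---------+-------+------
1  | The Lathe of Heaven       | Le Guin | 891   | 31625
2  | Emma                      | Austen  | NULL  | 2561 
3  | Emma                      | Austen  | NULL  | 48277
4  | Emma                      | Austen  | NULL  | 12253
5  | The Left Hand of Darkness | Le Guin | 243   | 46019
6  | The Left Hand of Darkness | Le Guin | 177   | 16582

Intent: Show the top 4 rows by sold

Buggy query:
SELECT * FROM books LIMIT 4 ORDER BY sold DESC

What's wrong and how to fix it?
Bug: LIMIT must come after ORDER BY

Fix: Swap the clauses: ORDER BY first, then LIMIT

Corrected query:
SELECT * FROM books ORDER BY sold DESC LIMIT 4

Result:
id | title                     | author  | pages | sold 
---+---------------------------+---------+-------+------
3  | Emma                      | Austen  | NULL  | 48277
5  | The Left Hand of Darkness | Le Guin | 243   | 46019
1  | The Lathe of Heaven       | Le Guin | 891   | 31625
6  | The Left Hand of Darkness | Le Guin | 177   | 16582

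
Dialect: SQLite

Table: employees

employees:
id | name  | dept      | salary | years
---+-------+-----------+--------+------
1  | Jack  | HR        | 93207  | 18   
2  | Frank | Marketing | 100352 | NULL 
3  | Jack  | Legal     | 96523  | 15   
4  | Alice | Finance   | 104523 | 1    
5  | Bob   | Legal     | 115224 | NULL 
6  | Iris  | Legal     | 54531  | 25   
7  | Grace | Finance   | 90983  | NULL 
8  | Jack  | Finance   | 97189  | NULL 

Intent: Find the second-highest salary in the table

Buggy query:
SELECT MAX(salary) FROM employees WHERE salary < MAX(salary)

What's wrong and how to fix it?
Bug: MAX(salary) on the right of the comparison is an aggregate-in-WHERE error

Fix: Compute the overall MAX in a subquery, then take MAX of rows below it

Corrected query:
SELECT MAX(salary) FROM employees WHERE salary < (SELECT MAX(salary) FROM employees)

Result:
MAX(salary)
-----------
104523     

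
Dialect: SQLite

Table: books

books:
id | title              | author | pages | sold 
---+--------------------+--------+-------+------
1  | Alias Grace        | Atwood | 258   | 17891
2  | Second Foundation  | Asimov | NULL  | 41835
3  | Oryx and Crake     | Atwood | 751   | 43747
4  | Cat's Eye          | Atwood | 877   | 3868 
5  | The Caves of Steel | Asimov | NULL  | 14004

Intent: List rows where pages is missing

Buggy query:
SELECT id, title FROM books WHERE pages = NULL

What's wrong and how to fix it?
Bug: Comparing to NULL with '=' never matches; NULL = NULL is unknown, not true

Fix: Use IS NULL to test for NULL

Corrected query:
SELECT id, title FROM books WHERE pages IS NULL

Result:
id | title             
---+-------------------
2  | Second Foundation 
5  | The Caves of Steel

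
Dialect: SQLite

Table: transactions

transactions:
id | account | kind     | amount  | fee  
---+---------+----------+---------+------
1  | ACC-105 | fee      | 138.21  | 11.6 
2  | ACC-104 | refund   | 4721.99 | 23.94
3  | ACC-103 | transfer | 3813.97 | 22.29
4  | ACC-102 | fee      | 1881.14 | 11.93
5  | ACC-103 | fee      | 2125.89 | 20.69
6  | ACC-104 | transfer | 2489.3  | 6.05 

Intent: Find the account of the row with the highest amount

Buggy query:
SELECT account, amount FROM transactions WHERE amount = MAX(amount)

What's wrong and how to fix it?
Bug: MAX(amount) is an aggregate and cannot be used directly in WHERE

Fix: Use a subquery: WHERE amount = (SELECT MAX(amount) FROM transactions)

Corrected query:
SELECT account, amount FROM transactions WHERE amount = (SELECT MAX(amount) FROM transactions)

Result:
account | amount 
--------+--------
ACC-104 | 4721.99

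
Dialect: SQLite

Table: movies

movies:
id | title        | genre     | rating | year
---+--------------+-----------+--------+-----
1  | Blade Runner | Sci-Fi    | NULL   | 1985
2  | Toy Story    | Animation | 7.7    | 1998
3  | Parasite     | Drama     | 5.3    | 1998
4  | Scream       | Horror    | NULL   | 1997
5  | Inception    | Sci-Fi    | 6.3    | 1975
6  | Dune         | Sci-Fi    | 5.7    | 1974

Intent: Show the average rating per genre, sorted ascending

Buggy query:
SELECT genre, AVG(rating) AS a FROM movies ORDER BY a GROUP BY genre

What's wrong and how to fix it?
Bug: GROUP BY must precede ORDER BY

Fix: Move ORDER BY to the end, after GROUP BY

Corrected query:
SELECT genre, AVG(rating) AS a FROM movies GROUP BY genre ORDER BY a

Result:
genre     | a   
----------+-----
Horror    | NULL
Drama     | 5.3 
Sci-Fi    | 6   
Animation | 7.7 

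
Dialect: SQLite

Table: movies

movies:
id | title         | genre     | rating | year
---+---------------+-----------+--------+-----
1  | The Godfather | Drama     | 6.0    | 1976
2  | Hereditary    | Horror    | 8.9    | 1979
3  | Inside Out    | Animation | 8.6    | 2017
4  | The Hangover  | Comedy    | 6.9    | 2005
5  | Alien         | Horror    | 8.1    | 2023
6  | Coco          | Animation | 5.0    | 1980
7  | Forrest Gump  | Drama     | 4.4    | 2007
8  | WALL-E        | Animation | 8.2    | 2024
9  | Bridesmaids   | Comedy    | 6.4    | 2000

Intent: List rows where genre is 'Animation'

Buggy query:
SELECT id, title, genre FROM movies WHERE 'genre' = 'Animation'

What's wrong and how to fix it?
Bug: 'genre' in single quotes is a string literal, not the column; the comparison is literal-vs-literal and never true

Fix: Remove the quotes around the column name (or use double quotes for an identifier)

Corrected query:
SELECT id, title, genre FROM movies WHERE genre = 'Animation'

Result:
id | title      | genre    
---+------------+----------
3  | Inside Out | Animation
6  | Coco       | Animation
8  | WALL-E     | Animation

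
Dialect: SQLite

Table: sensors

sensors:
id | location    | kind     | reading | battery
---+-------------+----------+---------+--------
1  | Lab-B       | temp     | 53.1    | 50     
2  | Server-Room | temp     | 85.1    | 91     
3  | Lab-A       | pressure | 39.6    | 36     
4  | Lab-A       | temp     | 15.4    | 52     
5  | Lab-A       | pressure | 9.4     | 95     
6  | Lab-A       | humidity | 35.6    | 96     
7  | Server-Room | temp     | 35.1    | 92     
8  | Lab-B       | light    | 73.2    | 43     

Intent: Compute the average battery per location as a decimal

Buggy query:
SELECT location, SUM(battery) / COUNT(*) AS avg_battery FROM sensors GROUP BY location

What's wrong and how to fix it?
Bug: SUM(battery) and COUNT(*) are both integers; the division truncates the fractional part

Fix: Cast one side to REAL so the division keeps the fractional part

Corrected query:
SELECT location, SUM(battery) * 1.0 / COUNT(*) AS avg_battery FROM sensors GROUP BY location

Result:
location    | avg_battery
------------+------------
Lab-A       | 69.75      
Lab-B       | 46.5       
Server-Room | 91.5       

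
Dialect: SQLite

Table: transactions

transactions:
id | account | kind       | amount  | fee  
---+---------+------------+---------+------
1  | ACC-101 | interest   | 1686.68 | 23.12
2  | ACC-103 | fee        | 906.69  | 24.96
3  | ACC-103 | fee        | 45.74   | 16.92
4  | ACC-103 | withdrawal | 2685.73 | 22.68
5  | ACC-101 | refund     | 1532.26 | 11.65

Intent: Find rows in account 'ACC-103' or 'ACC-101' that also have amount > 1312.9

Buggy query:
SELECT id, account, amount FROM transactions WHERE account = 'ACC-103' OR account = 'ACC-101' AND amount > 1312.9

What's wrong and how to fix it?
Bug: AND binds tighter than OR, so this parses as account = 'ACC-103' OR (account = 'ACC-101' AND amount > 1312.9)

Fix: Add parentheses around the OR so the AND applies to both alternatives

Corrected query:
SELECT id, account, amount FROM transactions WHERE (account = 'ACC-103' OR account = 'ACC-101') AND amount > 1312.9

Result:
id | account | amount 
---+---------+--------
1  | ACC-101 | 1686.68
4  | ACC-103 | 2685.73
5  | ACC-101 | 1532.26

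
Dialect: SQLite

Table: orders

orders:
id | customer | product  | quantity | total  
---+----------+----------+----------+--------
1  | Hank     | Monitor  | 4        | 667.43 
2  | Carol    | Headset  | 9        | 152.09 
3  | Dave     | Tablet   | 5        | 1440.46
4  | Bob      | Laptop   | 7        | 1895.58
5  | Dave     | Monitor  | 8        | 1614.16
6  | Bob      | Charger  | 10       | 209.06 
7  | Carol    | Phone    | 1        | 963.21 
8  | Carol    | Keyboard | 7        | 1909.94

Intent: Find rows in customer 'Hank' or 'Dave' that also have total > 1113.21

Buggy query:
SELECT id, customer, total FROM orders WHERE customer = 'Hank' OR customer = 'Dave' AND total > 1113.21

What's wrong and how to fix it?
Bug: AND binds tighter than OR, so this parses as customer = 'Hank' OR (customer = 'Dave' AND total > 1113.21)

Fix: Add parentheses around the OR so the AND applies to both alternatives

Corrected query:
SELECT id, customer, total FROM orders WHERE (customer = 'Hank' OR customer = 'Dave') AND total > 1113.21

Result:
id | customer | total  
---+----------+--------
3  | Dave     | 1440.46
5  | Dave     | 1614.16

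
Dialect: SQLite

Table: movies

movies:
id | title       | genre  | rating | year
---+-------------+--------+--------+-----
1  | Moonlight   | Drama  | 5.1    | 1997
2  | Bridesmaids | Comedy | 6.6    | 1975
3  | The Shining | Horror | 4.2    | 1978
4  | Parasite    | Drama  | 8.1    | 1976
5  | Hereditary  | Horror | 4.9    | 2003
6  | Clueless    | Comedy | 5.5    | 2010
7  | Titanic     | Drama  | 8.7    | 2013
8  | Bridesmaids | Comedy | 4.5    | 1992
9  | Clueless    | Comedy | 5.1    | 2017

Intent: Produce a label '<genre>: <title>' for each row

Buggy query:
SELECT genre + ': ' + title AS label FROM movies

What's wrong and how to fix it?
Bug: SQLite uses || for string concatenation; + coerces text to numbers (yielding 0)

Fix: Use the || operator for string concatenation

Corrected query:
SELECT genre || ': ' || title AS label FROM movies

Result:
label              
-------------------
Drama: Moonlight   
Comedy: Bridesmaids
Horror: The Shining
Drama: Parasite    
Horror: Hereditary 
Comedy: Clueless   
Drama: Titanic     
Comedy: Bridesmaids
Comedy: Clueless   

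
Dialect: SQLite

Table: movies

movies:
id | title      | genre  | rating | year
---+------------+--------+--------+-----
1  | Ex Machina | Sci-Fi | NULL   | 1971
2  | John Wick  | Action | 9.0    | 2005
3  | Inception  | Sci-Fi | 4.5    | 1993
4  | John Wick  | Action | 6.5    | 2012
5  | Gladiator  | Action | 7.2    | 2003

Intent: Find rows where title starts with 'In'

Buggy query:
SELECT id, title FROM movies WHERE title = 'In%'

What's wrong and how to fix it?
Bug: '=' compares the literal string including the % character; pattern matching needs LIKE

Fix: Use LIKE for wildcard pattern matching

Corrected query:
SELECT id, title FROM movies WHERE title LIKE 'In%'

Result:
id | title    
---+----------
3  | Inception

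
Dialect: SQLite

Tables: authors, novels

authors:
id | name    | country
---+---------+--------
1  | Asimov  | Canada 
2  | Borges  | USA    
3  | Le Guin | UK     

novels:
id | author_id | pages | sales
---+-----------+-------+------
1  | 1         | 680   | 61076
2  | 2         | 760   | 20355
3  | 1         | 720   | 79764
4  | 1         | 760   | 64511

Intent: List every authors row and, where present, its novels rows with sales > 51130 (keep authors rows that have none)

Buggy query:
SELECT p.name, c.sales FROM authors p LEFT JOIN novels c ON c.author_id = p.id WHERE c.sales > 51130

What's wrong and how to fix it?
Bug: A WHERE condition on the right-hand table after LEFT JOIN drops unmatched parents

Fix: Put 'c.sales > 51130' in the JOIN's ON clause instead of WHERE

Corrected query:
SELECT p.name, c.sales FROM authors p LEFT JOIN novels c ON c.author_id = p.id AND c.sales > 51130

Result:
name    | sales
--------+------
Asimov  | 61076
Asimov  | 64511
Asimov  | 79764
Borges  | NULL 
Le Guin | NULL 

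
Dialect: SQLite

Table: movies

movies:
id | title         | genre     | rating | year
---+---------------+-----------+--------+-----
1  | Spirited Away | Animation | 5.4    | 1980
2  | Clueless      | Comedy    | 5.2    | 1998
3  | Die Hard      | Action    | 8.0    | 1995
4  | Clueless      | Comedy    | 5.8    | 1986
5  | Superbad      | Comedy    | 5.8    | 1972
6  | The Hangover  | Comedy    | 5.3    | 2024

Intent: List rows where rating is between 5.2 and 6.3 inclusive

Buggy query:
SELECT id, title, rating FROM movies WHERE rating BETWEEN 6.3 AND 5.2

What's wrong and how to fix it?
Bug: BETWEEN expects the lower bound first; with 6.3 AND 5.2 the range is empty

Fix: Write BETWEEN 5.2 AND 6.3

Corrected query:
SELECT id, title, rating FROM movies WHERE rating BETWEEN 5.2 AND 6.3

Result:
id | title         | rating
---+---------------+-------
1  | Spirited Away | 5.4   
2  | Clueless      | 5.2   
4  | Clueless      | 5.8   
5  | Superbad      | 5.8   
6  | The Hangover  | 5.3   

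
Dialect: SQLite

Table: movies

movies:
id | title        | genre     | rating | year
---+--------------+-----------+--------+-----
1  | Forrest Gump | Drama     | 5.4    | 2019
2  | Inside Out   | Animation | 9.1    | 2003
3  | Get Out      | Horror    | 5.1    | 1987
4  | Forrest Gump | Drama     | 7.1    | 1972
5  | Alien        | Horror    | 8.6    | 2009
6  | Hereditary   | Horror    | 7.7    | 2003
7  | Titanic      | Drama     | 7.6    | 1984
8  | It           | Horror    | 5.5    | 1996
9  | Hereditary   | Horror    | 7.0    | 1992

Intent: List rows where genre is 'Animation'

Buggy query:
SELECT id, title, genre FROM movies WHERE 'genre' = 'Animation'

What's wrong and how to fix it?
Bug: 'genre' in single quotes is a string literal, not the column; the comparison is literal-vs-literal and never true

Fix: Remove the quotes around the column name (or use double quotes for an identifier)

Corrected query:
SELECT id, title, genre FROM movies WHERE genre = 'Animation'

Result:
id | title      | genre    
---+------------+----------
2  | Inside Out | Animation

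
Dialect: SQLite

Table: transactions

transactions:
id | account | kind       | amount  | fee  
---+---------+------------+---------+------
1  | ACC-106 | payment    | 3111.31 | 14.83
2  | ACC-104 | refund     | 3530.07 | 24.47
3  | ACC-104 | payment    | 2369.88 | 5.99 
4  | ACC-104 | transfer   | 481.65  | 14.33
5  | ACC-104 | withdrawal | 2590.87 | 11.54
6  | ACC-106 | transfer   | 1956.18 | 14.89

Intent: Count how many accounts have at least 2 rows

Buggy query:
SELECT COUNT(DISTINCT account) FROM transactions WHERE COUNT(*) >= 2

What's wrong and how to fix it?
Bug: COUNT(*) cannot appear in WHERE; the per-group count doesn't exist yet

Fix: Group first with HAVING COUNT(*) >= 2, then COUNT the resulting groups

Corrected query:
SELECT COUNT(*) FROM (SELECT account FROM transactions GROUP BY account HAVING COUNT(*) >= 2)

Result:
COUNT(*)
--------
2       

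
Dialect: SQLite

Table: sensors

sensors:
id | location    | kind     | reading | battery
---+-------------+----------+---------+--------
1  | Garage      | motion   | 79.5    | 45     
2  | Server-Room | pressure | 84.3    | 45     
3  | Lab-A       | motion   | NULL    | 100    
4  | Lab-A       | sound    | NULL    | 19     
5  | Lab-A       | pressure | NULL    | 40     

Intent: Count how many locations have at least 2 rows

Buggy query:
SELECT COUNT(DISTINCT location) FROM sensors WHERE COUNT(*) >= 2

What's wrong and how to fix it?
Bug: COUNT(*) cannot appear in WHERE; the per-group count doesn't exist yet

Fix: Use a subquery that GROUPs and filters with HAVING, then count its rows

Corrected query:
SELECT COUNT(*) FROM (SELECT location FROM sensors GROUP BY location HAVING COUNT(*) >= 2)

Result:
COUNT(*)
--------
1       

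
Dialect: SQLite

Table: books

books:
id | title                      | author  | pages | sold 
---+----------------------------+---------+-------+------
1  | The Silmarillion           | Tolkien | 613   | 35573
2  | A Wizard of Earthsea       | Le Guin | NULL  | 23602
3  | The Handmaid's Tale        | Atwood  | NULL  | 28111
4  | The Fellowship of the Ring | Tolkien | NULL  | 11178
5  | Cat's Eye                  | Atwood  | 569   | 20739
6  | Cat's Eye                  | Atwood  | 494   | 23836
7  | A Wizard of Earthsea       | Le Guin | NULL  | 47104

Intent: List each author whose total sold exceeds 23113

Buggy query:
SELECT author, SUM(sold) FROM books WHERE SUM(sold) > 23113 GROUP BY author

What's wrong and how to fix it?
Bug: Aggregate functions cannot appear in a WHERE clause

Fix: Use HAVING (which filters groups after aggregation) instead of WHERE

Corrected query:
SELECT author, SUM(sold) FROM books GROUP BY author HAVING SUM(sold) > 23113

Result:
author  | SUM(sold)
--------+----------
Atwood  | 72686    
Le Guin | 70706    
Tolkien | 46751    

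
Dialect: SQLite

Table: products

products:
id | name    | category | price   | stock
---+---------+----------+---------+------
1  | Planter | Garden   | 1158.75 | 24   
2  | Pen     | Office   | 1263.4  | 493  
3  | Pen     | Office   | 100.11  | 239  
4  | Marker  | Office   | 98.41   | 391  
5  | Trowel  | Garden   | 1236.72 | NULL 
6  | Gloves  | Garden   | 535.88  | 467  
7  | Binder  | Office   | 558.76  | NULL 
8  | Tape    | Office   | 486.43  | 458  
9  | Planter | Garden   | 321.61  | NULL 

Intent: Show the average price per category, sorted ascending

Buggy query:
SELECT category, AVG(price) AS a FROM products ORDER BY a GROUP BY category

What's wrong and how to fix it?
Bug: GROUP BY must precede ORDER BY

Fix: Reorder: SELECT … FROM … GROUP BY … ORDER BY …

Corrected query:
SELECT category, AVG(price) AS a FROM products GROUP BY category ORDER BY a

Result:
category | a      
---------+--------
Office   | 501.422
Garden   | 813.24 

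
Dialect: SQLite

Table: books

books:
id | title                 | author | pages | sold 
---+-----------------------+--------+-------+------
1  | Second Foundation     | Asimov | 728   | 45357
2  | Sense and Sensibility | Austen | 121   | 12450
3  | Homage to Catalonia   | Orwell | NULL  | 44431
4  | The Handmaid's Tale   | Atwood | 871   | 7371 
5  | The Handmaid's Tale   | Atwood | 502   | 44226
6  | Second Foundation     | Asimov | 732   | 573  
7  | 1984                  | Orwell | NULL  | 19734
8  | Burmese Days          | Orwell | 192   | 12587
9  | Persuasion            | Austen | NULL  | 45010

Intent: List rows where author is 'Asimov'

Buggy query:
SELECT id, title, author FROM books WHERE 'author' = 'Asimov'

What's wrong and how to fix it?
Bug: Single quotes denote string literals in SQL; the column name is being compared as a constant string

Fix: Remove the quotes around the column name (or use double quotes for an identifier)

Corrected query:
SELECT id, title, author FROM books WHERE author = 'Asimov'

Result:
id | title             | author
---+-------------------+-------
1  | Second Foundation | Asimov
6  | Second Foundation | Asimov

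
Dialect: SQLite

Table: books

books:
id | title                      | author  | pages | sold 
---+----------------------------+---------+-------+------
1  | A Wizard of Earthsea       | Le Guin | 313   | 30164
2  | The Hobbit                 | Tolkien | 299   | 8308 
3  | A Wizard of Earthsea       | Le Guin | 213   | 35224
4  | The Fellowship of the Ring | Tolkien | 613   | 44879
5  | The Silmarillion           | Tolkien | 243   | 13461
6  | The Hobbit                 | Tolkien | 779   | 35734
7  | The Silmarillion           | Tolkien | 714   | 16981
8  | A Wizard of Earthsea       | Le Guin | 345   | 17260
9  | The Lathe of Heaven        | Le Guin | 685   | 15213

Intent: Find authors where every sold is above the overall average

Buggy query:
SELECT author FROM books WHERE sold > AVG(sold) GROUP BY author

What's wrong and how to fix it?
Bug: WHERE evaluates per row before aggregation, so AVG() is unavailable

Fix: Compute the overall average in a scalar subquery and compare each group's MIN against it in HAVING

Corrected query:
SELECT author FROM books GROUP BY author HAVING MIN(sold) > (SELECT AVG(sold) FROM books)

Result:
(no rows)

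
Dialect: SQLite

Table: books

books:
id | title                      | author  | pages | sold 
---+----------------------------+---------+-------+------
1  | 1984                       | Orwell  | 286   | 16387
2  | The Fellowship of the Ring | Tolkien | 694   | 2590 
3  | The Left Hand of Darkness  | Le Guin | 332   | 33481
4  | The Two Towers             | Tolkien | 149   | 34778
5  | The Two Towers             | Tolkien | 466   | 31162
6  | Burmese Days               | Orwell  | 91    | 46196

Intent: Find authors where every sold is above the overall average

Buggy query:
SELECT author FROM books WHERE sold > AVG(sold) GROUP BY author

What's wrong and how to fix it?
Bug: AVG() is an aggregate; it can't sit directly in WHERE

Fix: Use a subquery for AVG and a HAVING MIN(...) filter so the condition holds for every row in the group

Corrected query:
SELECT author FROM books GROUP BY author HAVING MIN(sold) > (SELECT AVG(sold) FROM books)

Result:
author 
-------
Le Guin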